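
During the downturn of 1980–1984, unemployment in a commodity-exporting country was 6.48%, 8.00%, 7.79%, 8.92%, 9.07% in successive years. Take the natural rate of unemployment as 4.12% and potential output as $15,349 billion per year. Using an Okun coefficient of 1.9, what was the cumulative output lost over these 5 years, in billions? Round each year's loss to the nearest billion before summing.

$5,734 billion

Year 1980: gap = -1.9 × (6.48 - 4.12) = -4.484%, loss ≈ 15349 × 4.484/100 ≈ 688.
Year 1981: gap = -1.9 × (8 - 4.12) = -7.372%, loss ≈ 15349 × 7.372/100 ≈ 1132.
Year 1982: gap = -1.9 × (7.79 - 4.12) = -6.973%, loss ≈ 15349 × 6.973/100 ≈ 1070.
Year 1983: gap = -1.9 × (8.92 - 4.12) = -9.12%, loss ≈ 15349 × 9.12/100 ≈ 1400.
Year 1984: gap = -1.9 × (9.07 - 4.12) = -9.405%, loss ≈ 15349 × 9.405/100 ≈ 1444.
Total lost output = 688 + 1132 + 1070 + 1400 + 1444 = 5734 billion.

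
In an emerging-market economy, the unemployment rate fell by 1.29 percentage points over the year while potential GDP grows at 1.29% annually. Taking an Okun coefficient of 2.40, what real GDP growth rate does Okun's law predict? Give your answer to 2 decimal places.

Growth-rate Okun's law: g_Y = g_Y* - β × Δu.
g_Y = 1.29 - 2.40 × (-1.29) = 1.29 + 3.096 = 4.386%, i.e. 4.39% to 2 d.p.

4.39%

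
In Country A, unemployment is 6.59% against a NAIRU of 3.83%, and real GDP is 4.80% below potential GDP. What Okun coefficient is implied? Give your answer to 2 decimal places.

Okun's law: output gap = -β × (u - u*).
-4.80 = -β × (6.59 - 3.83) = -β × 2.76, so β = 4.8/2.76 = 1.74.

β ≈ 1.74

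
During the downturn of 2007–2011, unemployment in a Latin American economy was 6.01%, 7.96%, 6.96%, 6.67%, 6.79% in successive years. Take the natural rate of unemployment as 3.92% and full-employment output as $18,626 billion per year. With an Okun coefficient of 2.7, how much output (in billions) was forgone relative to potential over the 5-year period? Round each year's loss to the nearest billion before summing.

Year 2007: gap = -2.7 × (6.01 - 3.92) = -5.643%, loss ≈ 18626 × 5.643/100 ≈ 1051.
Year 2008: gap = -2.7 × (7.96 - 3.92) = -10.908%, loss ≈ 18626 × 10.908/100 ≈ 2032.
Year 2009: gap = -2.7 × (6.96 - 3.92) = -8.208%, loss ≈ 18626 × 8.208/100 ≈ 1529.
Year 2010: gap = -2.7 × (6.67 - 3.92) = -7.425%, loss ≈ 18626 × 7.425/100 ≈ 1383.
Year 2011: gap = -2.7 × (6.79 - 3.92) = -7.749%, loss ≈ 18626 × 7.749/100 ≈ 1443.
Total lost output = 1051 + 2032 + 1529 + 1383 + 1443 = 7438 billion.

$7,438 billion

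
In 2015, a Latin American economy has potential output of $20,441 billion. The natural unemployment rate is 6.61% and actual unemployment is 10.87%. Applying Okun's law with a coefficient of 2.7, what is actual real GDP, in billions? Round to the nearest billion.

Unemployment gap = 10.87 - 6.61 = 4.26 points, so the output gap is -2.7 × 4.26 = -11.502%.
Actual GDP = 20441 × (1 - 11.502/100) = 20441 × 0.88498 ≈ 18090 billion.

$18,090 billion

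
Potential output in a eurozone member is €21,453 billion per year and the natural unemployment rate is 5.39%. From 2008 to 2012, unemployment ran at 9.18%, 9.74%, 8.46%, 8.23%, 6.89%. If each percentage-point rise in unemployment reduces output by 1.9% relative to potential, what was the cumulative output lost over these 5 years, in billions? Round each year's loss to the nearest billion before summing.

Year 2008: gap = -1.9 × (9.18 - 5.39) = -7.201%, loss ≈ 21453 × 7.201/100 ≈ 1545.
Year 2009: gap = -1.9 × (9.74 - 5.39) = -8.265%, loss ≈ 21453 × 8.265/100 ≈ 1773.
Year 2010: gap = -1.9 × (8.46 - 5.39) = -5.833%, loss ≈ 21453 × 5.833/100 ≈ 1251.
Year 2011: gap = -1.9 × (8.23 - 5.39) = -5.396%, loss ≈ 21453 × 5.396/100 ≈ 1158.
Year 2012: gap = -1.9 × (6.89 - 5.39) = -2.85%, loss ≈ 21453 × 2.85/100 ≈ 611.
Total lost output = 1545 + 1773 + 1251 + 1158 + 611 = 6338 billion.

€6,338 billion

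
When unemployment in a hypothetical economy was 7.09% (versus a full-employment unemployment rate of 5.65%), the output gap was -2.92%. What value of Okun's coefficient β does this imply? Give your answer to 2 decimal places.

β ≈ 2.03

Okun's law: output gap = -β × (u - u*).
-2.92 = -β × (7.09 - 5.65) = -β × 1.44, so β = 2.92/1.44 = 2.03.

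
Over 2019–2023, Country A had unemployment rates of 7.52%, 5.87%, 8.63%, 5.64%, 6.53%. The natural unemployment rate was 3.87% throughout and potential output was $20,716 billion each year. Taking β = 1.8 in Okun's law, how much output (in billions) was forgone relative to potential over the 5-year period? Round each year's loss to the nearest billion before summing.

$5,534 billion

Year 2019: gap = -1.8 × (7.52 - 3.87) = -6.57%, loss ≈ 20716 × 6.57/100 ≈ 1361.
Year 2020: gap = -1.8 × (5.87 - 3.87) = -3.6%, loss ≈ 20716 × 3.6/100 ≈ 746.
Year 2021: gap = -1.8 × (8.63 - 3.87) = -8.568%, loss ≈ 20716 × 8.568/100 ≈ 1775.
Year 2022: gap = -1.8 × (5.64 - 3.87) = -3.186%, loss ≈ 20716 × 3.186/100 ≈ 660.
Year 2023: gap = -1.8 × (6.53 - 3.87) = -4.788%, loss ≈ 20716 × 4.788/100 ≈ 992.
Total lost output = 1361 + 746 + 1775 + 660 + 992 = 5534 billion.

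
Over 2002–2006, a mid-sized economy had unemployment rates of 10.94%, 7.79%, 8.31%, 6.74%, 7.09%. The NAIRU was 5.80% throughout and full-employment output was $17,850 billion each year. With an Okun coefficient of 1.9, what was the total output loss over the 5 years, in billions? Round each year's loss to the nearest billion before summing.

Year 2002: gap = -1.9 × (10.94 - 5.8) = -9.766%, loss ≈ 17850 × 9.766/100 ≈ 1743.
Year 2003: gap = -1.9 × (7.79 - 5.8) = -3.781%, loss ≈ 17850 × 3.781/100 ≈ 675.
Year 2004: gap = -1.9 × (8.31 - 5.8) = -4.769%, loss ≈ 17850 × 4.769/100 ≈ 851.
Year 2005: gap = -1.9 × (6.74 - 5.8) = -1.786%, loss ≈ 17850 × 1.786/100 ≈ 319.
Year 2006: gap = -1.9 × (7.09 - 5.8) = -2.451%, loss ≈ 17850 × 2.451/100 ≈ 438.
Total lost output = 1743 + 675 + 851 + 319 + 438 = 4026 billion.

$4,026 billion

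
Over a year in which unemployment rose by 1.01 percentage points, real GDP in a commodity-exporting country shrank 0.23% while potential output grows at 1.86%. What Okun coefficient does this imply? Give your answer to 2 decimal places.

Growth form: g_Y = g_Y* - β × Δu, so β = (g_Y* - g_Y)/Δu.
β = (1.86 + 0.23)/1.01 = 2.09/1.01 = 2.07.

β ≈ 2.07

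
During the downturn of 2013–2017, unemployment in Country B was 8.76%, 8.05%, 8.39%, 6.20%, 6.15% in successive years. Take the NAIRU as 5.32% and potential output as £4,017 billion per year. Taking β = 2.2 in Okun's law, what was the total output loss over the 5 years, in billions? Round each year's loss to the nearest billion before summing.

£967 billion

Year 2013: gap = -2.2 × (8.76 - 5.32) = -7.568%, loss ≈ 4017 × 7.568/100 ≈ 304.
Year 2014: gap = -2.2 × (8.05 - 5.32) = -6.006%, loss ≈ 4017 × 6.006/100 ≈ 241.
Year 2015: gap = -2.2 × (8.39 - 5.32) = -6.754%, loss ≈ 4017 × 6.754/100 ≈ 271.
Year 2016: gap = -2.2 × (6.2 - 5.32) = -1.936%, loss ≈ 4017 × 1.936/100 ≈ 78.
Year 2017: gap = -2.2 × (6.15 - 5.32) = -1.826%, loss ≈ 4017 × 1.826/100 ≈ 73.
Total lost output = 304 + 241 + 271 + 78 + 73 = 967 billion.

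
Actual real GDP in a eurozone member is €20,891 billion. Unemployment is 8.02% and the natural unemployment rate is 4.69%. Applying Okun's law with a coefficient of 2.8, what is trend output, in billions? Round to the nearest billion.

€23,039 billion

Unemployment gap = 8.02 - 4.69 = 3.33 points, so output gap = -2.8 × 3.33 = -9.324%.
Since Y = Y* × (1 + gap/100), Y* = 20891/0.90676 ≈ 23039 billion.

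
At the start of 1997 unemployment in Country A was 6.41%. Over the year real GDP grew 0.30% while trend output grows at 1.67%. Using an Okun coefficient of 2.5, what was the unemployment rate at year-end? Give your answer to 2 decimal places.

6.96%

Growth-rate Okun's law: g_Y = g_Y* - β × Δu, so Δu = (g_Y* - g_Y)/β.
Δu = (1.67 - 0.3)/2.5 = 1.37/2.5 = 0.55 percentage points.
Year-end unemployment = 6.41 + 0.55 = 6.96%.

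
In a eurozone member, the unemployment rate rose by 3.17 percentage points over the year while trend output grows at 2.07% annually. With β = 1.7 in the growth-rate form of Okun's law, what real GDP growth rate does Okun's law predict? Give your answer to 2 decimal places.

-3.32%

Growth-rate Okun's law: g_Y = g_Y* - β × Δu.
g_Y = 2.07 - 1.7 × (3.17) = 2.07 - 5.389 = -3.319%, i.e. -3.32% to 2 d.p.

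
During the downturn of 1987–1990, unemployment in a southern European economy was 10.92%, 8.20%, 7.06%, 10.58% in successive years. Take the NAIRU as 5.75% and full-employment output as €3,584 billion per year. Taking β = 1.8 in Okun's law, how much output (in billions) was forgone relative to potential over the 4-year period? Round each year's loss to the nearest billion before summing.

Year 1987: gap = -1.8 × (10.92 - 5.75) = -9.306%, loss ≈ 3584 × 9.306/100 ≈ 334.
Year 1988: gap = -1.8 × (8.2 - 5.75) = -4.41%, loss ≈ 3584 × 4.41/100 ≈ 158.
Year 1989: gap = -1.8 × (7.06 - 5.75) = -2.358%, loss ≈ 3584 × 2.358/100 ≈ 85.
Year 1990: gap = -1.8 × (10.58 - 5.75) = -8.694%, loss ≈ 3584 × 8.694/100 ≈ 312.
Total lost output = 334 + 158 + 85 + 312 = 889 billion.

€889 billion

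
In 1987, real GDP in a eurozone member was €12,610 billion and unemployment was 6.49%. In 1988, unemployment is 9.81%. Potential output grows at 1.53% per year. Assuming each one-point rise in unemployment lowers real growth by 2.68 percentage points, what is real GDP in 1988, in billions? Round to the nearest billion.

€11,681 billion

Δu = 9.81 - 6.49 = 3.32 points.
Okun's law (growth form): g_Y = g_Y* - β × Δu = 1.53 - 2.68 × (3.32) = 1.53 - 8.8976 = -7.3676%.
Real GDP in the next year = 12610 × (1 - 7.3676/100) = 12610 × 0.926324 ≈ 11681 billion.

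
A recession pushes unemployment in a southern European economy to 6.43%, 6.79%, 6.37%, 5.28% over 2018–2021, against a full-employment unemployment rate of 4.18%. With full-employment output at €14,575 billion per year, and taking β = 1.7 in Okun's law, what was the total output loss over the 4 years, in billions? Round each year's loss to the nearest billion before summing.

Year 2018: gap = -1.7 × (6.43 - 4.18) = -3.825%, loss ≈ 14575 × 3.825/100 ≈ 557.
Year 2019: gap = -1.7 × (6.79 - 4.18) = -4.437%, loss ≈ 14575 × 4.437/100 ≈ 647.
Year 2020: gap = -1.7 × (6.37 - 4.18) = -3.723%, loss ≈ 14575 × 3.723/100 ≈ 543.
Year 2021: gap = -1.7 × (5.28 - 4.18) = -1.87%, loss ≈ 14575 × 1.87/100 ≈ 273.
Total lost output = 557 + 647 + 543 + 273 = 2020 billion.

€2,020 billion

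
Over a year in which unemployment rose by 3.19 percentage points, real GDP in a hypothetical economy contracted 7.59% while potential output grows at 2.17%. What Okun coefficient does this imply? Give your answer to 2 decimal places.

β ≈ 3.06

Growth form: g_Y = g_Y* - β × Δu, so β = (g_Y* - g_Y)/Δu.
β = (2.17 + 7.59)/3.19 = 9.76/3.19 = 3.06.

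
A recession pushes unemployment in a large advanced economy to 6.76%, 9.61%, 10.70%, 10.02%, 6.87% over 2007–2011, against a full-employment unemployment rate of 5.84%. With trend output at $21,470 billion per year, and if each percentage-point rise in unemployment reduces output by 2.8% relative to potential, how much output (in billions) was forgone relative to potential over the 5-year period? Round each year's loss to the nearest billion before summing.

Year 2007: gap = -2.8 × (6.76 - 5.84) = -2.576%, loss ≈ 21470 × 2.576/100 ≈ 553.
Year 2008: gap = -2.8 × (9.61 - 5.84) = -10.556%, loss ≈ 21470 × 10.556/100 ≈ 2266.
Year 2009: gap = -2.8 × (10.7 - 5.84) = -13.608%, loss ≈ 21470 × 13.608/100 ≈ 2922.
Year 2010: gap = -2.8 × (10.02 - 5.84) = -11.704%, loss ≈ 21470 × 11.704/100 ≈ 2513.
Year 2011: gap = -2.8 × (6.87 - 5.84) = -2.884%, loss ≈ 21470 × 2.884/100 ≈ 619.
Total lost output = 553 + 2266 + 2922 + 2513 + 619 = 8873 billion.

$8,873 billion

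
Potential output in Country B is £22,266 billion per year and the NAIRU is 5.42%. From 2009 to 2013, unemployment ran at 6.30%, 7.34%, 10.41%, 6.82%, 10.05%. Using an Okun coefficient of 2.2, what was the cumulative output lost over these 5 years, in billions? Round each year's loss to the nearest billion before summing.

Year 2009: gap = -2.2 × (6.3 - 5.42) = -1.936%, loss ≈ 22266 × 1.936/100 ≈ 431.
Year 2010: gap = -2.2 × (7.34 - 5.42) = -4.224%, loss ≈ 22266 × 4.224/100 ≈ 941.
Year 2011: gap = -2.2 × (10.41 - 5.42) = -10.978%, loss ≈ 22266 × 10.978/100 ≈ 2444.
Year 2012: gap = -2.2 × (6.82 - 5.42) = -3.08%, loss ≈ 22266 × 3.08/100 ≈ 686.
Year 2013: gap = -2.2 × (10.05 - 5.42) = -10.186%, loss ≈ 22266 × 10.186/100 ≈ 2268.
Total lost output = 431 + 941 + 2444 + 686 + 2268 = 6770 billion.

£6,770 billion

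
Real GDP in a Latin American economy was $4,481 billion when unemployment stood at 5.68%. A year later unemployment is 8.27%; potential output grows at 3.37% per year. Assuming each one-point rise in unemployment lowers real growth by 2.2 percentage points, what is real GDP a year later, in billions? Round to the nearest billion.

Δu = 8.27 - 5.68 = 2.59 points.
Okun's law (growth form): g_Y = g_Y* - β × Δu = 3.37 - 2.2 × (2.59) = 3.37 - 5.698 = -2.328%.
Real GDP in the next year = 4481 × (1 - 2.328/100) = 4481 × 0.97672 ≈ 4377 billion.

$4,377 billion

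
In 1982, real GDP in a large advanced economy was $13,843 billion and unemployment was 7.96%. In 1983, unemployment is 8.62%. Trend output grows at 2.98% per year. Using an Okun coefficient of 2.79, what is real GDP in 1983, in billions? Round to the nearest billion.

$14,001 billion

Δu = 8.62 - 7.96 = 0.66 points.
Okun's law (growth form): g_Y = g_Y* - β × Δu = 2.98 - 2.79 × (0.66) = 2.98 - 1.8414 = 1.1386%.
Real GDP in the next year = 13843 × (1 + 1.1386/100) = 13843 × 1.011386 ≈ 14001 billion.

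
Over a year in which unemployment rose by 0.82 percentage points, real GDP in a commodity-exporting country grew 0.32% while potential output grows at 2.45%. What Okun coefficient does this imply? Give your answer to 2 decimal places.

Growth form: g_Y = g_Y* - β × Δu, so β = (g_Y* - g_Y)/Δu.
β = (2.45 - 0.32)/0.82 = 2.13/0.82 = 2.60.

β ≈ 2.60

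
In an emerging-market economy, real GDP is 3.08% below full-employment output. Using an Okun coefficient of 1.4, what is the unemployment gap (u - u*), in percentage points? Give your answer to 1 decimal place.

Okun's law: output gap = -β × (u - u*), so u - u* = -(output gap)/β.
u - u* = -(-3.08)/1.4 = 2.2 percentage points.

2.2 percentage points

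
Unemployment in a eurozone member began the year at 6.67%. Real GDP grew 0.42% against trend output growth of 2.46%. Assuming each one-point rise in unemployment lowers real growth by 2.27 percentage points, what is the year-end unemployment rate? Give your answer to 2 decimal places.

Growth-rate Okun's law: g_Y = g_Y* - β × Δu, so Δu = (g_Y* - g_Y)/β.
Δu = (2.46 - 0.42)/2.27 = 2.04/2.27 = 0.90 percentage points.
Year-end unemployment = 6.67 + 0.9 = 7.57%.

7.57%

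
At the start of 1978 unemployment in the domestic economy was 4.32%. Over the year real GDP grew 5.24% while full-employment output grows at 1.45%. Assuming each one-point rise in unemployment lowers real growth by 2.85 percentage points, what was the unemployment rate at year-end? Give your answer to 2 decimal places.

2.99%

Growth-rate Okun's law: g_Y = g_Y* - β × Δu, so Δu = (g_Y* - g_Y)/β.
Δu = (1.45 - 5.24)/2.85 = -3.79/2.85 = -1.33 percentage points.
Year-end unemployment = 4.32 - 1.33 = 2.99%.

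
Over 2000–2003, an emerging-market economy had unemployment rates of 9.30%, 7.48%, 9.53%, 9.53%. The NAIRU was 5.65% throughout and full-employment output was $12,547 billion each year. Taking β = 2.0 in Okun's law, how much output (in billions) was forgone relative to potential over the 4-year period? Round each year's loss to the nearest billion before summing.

$3,323 billion

Year 2000: gap = -2.0 × (9.3 - 5.65) = -7.3%, loss ≈ 12547 × 7.3/100 ≈ 916.
Year 2001: gap = -2.0 × (7.48 - 5.65) = -3.66%, loss ≈ 12547 × 3.66/100 ≈ 459.
Year 2002: gap = -2.0 × (9.53 - 5.65) = -7.76%, loss ≈ 12547 × 7.76/100 ≈ 974.
Year 2003: gap = -2.0 × (9.53 - 5.65) = -7.76%, loss ≈ 12547 × 7.76/100 ≈ 974.
Total lost output = 916 + 459 + 974 + 974 = 3323 billion.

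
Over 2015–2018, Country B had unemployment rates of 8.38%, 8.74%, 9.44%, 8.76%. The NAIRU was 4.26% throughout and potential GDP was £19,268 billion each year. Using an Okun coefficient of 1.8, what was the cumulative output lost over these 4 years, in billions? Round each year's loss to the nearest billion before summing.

£6,341 billion

Year 2015: gap = -1.8 × (8.38 - 4.26) = -7.416%, loss ≈ 19268 × 7.416/100 ≈ 1429.
Year 2016: gap = -1.8 × (8.74 - 4.26) = -8.064%, loss ≈ 19268 × 8.064/100 ≈ 1554.
Year 2017: gap = -1.8 × (9.44 - 4.26) = -9.324%, loss ≈ 19268 × 9.324/100 ≈ 1797.
Year 2018: gap = -1.8 × (8.76 - 4.26) = -8.1%, loss ≈ 19268 × 8.1/100 ≈ 1561.
Total lost output = 1429 + 1554 + 1797 + 1561 = 6341 billion.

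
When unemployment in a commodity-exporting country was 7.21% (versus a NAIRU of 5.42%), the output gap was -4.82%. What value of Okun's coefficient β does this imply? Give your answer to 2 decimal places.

Okun's law: output gap = -β × (u - u*).
-4.82 = -β × (7.21 - 5.42) = -β × 1.79, so β = 4.82/1.79 = 2.69.

β ≈ 2.69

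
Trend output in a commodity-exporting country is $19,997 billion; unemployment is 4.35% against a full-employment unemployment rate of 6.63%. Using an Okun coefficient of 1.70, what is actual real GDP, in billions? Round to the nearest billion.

Unemployment gap = 4.35 - 6.63 = -2.28 points, so the output gap is -1.7 × (-2.28) = 3.876%.
Actual GDP = 19997 × (1 + 3.876/100) = 19997 × 1.03876 ≈ 20772 billion.

$20,772 billion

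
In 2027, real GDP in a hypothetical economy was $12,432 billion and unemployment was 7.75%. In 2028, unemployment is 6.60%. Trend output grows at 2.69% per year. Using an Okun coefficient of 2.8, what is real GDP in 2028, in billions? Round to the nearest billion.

Δu = 6.6 - 7.75 = -1.15 points.
Okun's law (growth form): g_Y = g_Y* - β × Δu = 2.69 - 2.8 × (-1.15) = 2.69 + 3.22 = 5.91%.
Real GDP in the next year = 12432 × (1 + 5.91/100) = 12432 × 1.0591 ≈ 13167 billion.

$13,167 billion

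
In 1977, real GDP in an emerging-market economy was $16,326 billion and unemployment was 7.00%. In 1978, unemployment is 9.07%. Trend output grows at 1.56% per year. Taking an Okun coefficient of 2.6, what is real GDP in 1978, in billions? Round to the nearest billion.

Δu = 9.07 - 7 = 2.07 points.
Okun's law (growth form): g_Y = g_Y* - β × Δu = 1.56 - 2.6 × (2.07) = 1.56 - 5.382 = -3.822%.
Real GDP in the next year = 16326 × (1 - 3.822/100) = 16326 × 0.96178 ≈ 15702 billion.

$15,702 billion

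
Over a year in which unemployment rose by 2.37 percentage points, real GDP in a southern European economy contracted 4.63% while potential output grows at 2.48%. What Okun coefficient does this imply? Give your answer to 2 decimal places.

β ≈ 3.00

Growth form: g_Y = g_Y* - β × Δu, so β = (g_Y* - g_Y)/Δu.
β = (2.48 + 4.63)/2.37 = 7.11/2.37 = 3.00.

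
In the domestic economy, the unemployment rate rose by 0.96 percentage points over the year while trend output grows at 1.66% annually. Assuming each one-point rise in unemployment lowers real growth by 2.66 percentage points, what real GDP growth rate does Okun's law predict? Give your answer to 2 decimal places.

-0.89%

Growth-rate Okun's law: g_Y = g_Y* - β × Δu.
g_Y = 1.66 - 2.66 × (0.96) = 1.66 - 2.5536 = -0.8936%, i.e. -0.89% to 2 d.p.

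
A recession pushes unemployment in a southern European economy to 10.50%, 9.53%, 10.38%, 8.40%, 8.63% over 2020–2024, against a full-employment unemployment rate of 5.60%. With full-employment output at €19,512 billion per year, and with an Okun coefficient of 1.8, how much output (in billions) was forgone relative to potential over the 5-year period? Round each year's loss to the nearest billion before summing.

Year 2020: gap = -1.8 × (10.5 - 5.6) = -8.82%, loss ≈ 19512 × 8.82/100 ≈ 1721.
Year 2021: gap = -1.8 × (9.53 - 5.6) = -7.074%, loss ≈ 19512 × 7.074/100 ≈ 1380.
Year 2022: gap = -1.8 × (10.38 - 5.6) = -8.604%, loss ≈ 19512 × 8.604/100 ≈ 1679.
Year 2023: gap = -1.8 × (8.4 - 5.6) = -5.04%, loss ≈ 19512 × 5.04/100 ≈ 983.
Year 2024: gap = -1.8 × (8.63 - 5.6) = -5.454%, loss ≈ 19512 × 5.454/100 ≈ 1064.
Total lost output = 1721 + 1380 + 1679 + 983 + 1064 = 6827 billion.

€6,827 billion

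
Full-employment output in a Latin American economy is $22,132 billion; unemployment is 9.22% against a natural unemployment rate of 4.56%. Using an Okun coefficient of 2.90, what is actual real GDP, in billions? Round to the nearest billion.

Unemployment gap = 9.22 - 4.56 = 4.66 points, so the output gap is -2.9 × 4.66 = -13.514%.
Actual GDP = 22132 × (1 - 13.514/100) = 22132 × 0.86486 ≈ 19141 billion.

$19,141 billion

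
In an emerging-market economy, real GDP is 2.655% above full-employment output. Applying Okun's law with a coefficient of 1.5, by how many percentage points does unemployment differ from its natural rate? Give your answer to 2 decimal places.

Okun's law: output gap = -β × (u - u*), so u - u* = -(output gap)/β.
u - u* = -(2.655)/1.5 = -1.77 percentage points.

-1.77 percentage points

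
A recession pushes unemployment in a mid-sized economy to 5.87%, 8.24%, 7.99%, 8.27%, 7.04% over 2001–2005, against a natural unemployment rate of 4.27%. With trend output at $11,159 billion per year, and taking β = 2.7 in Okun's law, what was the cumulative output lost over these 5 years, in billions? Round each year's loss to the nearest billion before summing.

$4,839 billion

Year 2001: gap = -2.7 × (5.87 - 4.27) = -4.32%, loss ≈ 11159 × 4.32/100 ≈ 482.
Year 2002: gap = -2.7 × (8.24 - 4.27) = -10.719%, loss ≈ 11159 × 10.719/100 ≈ 1196.
Year 2003: gap = -2.7 × (7.99 - 4.27) = -10.044%, loss ≈ 11159 × 10.044/100 ≈ 1121.
Year 2004: gap = -2.7 × (8.27 - 4.27) = -10.8%, loss ≈ 11159 × 10.8/100 ≈ 1205.
Year 2005: gap = -2.7 × (7.04 - 4.27) = -7.479%, loss ≈ 11159 × 7.479/100 ≈ 835.
Total lost output = 482 + 1196 + 1121 + 1205 + 835 = 4839 billion.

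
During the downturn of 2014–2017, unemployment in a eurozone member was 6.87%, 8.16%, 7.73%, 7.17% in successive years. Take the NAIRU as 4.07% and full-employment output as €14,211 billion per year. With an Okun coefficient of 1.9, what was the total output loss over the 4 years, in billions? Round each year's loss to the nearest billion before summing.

Year 2014: gap = -1.9 × (6.87 - 4.07) = -5.32%, loss ≈ 14211 × 5.32/100 ≈ 756.
Year 2015: gap = -1.9 × (8.16 - 4.07) = -7.771%, loss ≈ 14211 × 7.771/100 ≈ 1104.
Year 2016: gap = -1.9 × (7.73 - 4.07) = -6.954%, loss ≈ 14211 × 6.954/100 ≈ 988.
Year 2017: gap = -1.9 × (7.17 - 4.07) = -5.89%, loss ≈ 14211 × 5.89/100 ≈ 837.
Total lost output = 756 + 1104 + 988 + 837 = 3685 billion.

€3,685 billion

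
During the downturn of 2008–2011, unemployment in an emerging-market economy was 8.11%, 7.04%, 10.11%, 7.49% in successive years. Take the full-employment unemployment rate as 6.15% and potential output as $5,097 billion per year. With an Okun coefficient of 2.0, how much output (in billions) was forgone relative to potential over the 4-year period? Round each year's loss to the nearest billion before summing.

Year 2008: gap = -2.0 × (8.11 - 6.15) = -3.92%, loss ≈ 5097 × 3.92/100 ≈ 200.
Year 2009: gap = -2.0 × (7.04 - 6.15) = -1.78%, loss ≈ 5097 × 1.78/100 ≈ 91.
Year 2010: gap = -2.0 × (10.11 - 6.15) = -7.92%, loss ≈ 5097 × 7.92/100 ≈ 404.
Year 2011: gap = -2.0 × (7.49 - 6.15) = -2.68%, loss ≈ 5097 × 2.68/100 ≈ 137.
Total lost output = 200 + 91 + 404 + 137 = 832 billion.

$832 billion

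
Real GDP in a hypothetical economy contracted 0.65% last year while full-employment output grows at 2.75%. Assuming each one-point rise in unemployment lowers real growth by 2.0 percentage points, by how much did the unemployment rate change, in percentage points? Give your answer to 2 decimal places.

1.70 percentage points

Growth-rate Okun's law: g_Y = g_Y* - β × Δu, so Δu = (g_Y* - g_Y)/β.
Δu = (2.75 + 0.65)/2.0 = 3.4/2.0 = 1.70 percentage points.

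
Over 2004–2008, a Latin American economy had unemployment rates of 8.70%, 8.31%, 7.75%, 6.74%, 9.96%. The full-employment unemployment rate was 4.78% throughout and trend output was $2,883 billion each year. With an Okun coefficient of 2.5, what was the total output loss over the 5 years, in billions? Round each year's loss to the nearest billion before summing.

Year 2004: gap = -2.5 × (8.7 - 4.78) = -9.8%, loss ≈ 2883 × 9.8/100 ≈ 283.
Year 2005: gap = -2.5 × (8.31 - 4.78) = -8.825%, loss ≈ 2883 × 8.825/100 ≈ 254.
Year 2006: gap = -2.5 × (7.75 - 4.78) = -7.425%, loss ≈ 2883 × 7.425/100 ≈ 214.
Year 2007: gap = -2.5 × (6.74 - 4.78) = -4.9%, loss ≈ 2883 × 4.9/100 ≈ 141.
Year 2008: gap = -2.5 × (9.96 - 4.78) = -12.95%, loss ≈ 2883 × 12.95/100 ≈ 373.
Total lost output = 283 + 254 + 214 + 141 + 373 = 1265 billion.

$1,265 billion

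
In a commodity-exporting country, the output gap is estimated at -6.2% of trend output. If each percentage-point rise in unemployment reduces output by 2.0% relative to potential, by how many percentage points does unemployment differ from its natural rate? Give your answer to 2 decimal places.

Okun's law: output gap = -β × (u - u*), so u - u* = -(output gap)/β.
u - u* = -(-6.2)/2.0 = 3.1 percentage points.

3.10 percentage points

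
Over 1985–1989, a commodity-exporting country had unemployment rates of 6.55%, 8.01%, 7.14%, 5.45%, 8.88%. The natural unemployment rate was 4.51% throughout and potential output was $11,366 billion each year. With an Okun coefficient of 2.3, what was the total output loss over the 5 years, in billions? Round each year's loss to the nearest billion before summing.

$3,524 billion

Year 1985: gap = -2.3 × (6.55 - 4.51) = -4.692%, loss ≈ 11366 × 4.692/100 ≈ 533.
Year 1986: gap = -2.3 × (8.01 - 4.51) = -8.05%, loss ≈ 11366 × 8.05/100 ≈ 915.
Year 1987: gap = -2.3 × (7.14 - 4.51) = -6.049%, loss ≈ 11366 × 6.049/100 ≈ 688.
Year 1988: gap = -2.3 × (5.45 - 4.51) = -2.162%, loss ≈ 11366 × 2.162/100 ≈ 246.
Year 1989: gap = -2.3 × (8.88 - 4.51) = -10.051%, loss ≈ 11366 × 10.051/100 ≈ 1142.
Total lost output = 533 + 915 + 688 + 246 + 1142 = 3524 billion.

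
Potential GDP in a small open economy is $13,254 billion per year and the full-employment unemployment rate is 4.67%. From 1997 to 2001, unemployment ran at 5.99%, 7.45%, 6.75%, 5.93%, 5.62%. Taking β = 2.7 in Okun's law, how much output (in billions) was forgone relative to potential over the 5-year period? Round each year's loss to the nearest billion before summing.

$3,002 billion

Year 1997: gap = -2.7 × (5.99 - 4.67) = -3.564%, loss ≈ 13254 × 3.564/100 ≈ 472.
Year 1998: gap = -2.7 × (7.45 - 4.67) = -7.506%, loss ≈ 13254 × 7.506/100 ≈ 995.
Year 1999: gap = -2.7 × (6.75 - 4.67) = -5.616%, loss ≈ 13254 × 5.616/100 ≈ 744.
Year 2000: gap = -2.7 × (5.93 - 4.67) = -3.402%, loss ≈ 13254 × 3.402/100 ≈ 451.
Year 2001: gap = -2.7 × (5.62 - 4.67) = -2.565%, loss ≈ 13254 × 2.565/100 ≈ 340.
Total lost output = 472 + 995 + 744 + 451 + 340 = 3002 billion.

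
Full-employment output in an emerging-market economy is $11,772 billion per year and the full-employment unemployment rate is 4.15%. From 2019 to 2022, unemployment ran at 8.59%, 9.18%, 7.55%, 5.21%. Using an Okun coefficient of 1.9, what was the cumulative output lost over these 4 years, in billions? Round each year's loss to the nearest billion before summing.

Year 2019: gap = -1.9 × (8.59 - 4.15) = -8.436%, loss ≈ 11772 × 8.436/100 ≈ 993.
Year 2020: gap = -1.9 × (9.18 - 4.15) = -9.557%, loss ≈ 11772 × 9.557/100 ≈ 1125.
Year 2021: gap = -1.9 × (7.55 - 4.15) = -6.46%, loss ≈ 11772 × 6.46/100 ≈ 760.
Year 2022: gap = -1.9 × (5.21 - 4.15) = -2.014%, loss ≈ 11772 × 2.014/100 ≈ 237.
Total lost output = 993 + 1125 + 760 + 237 = 3115 billion.

$3,115 billion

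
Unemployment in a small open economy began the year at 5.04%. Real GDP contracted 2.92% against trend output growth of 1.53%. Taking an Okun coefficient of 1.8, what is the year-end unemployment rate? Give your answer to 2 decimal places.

Growth-rate Okun's law: g_Y = g_Y* - β × Δu, so Δu = (g_Y* - g_Y)/β.
Δu = (1.53 + 2.92)/1.8 = 4.45/1.8 = 2.47 percentage points.
Year-end unemployment = 5.04 + 2.47 = 7.51%.

7.51%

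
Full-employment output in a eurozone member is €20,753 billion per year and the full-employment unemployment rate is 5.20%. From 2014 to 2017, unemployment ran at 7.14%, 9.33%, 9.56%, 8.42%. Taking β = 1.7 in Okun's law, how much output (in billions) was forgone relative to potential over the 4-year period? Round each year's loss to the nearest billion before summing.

Year 2014: gap = -1.7 × (7.14 - 5.2) = -3.298%, loss ≈ 20753 × 3.298/100 ≈ 684.
Year 2015: gap = -1.7 × (9.33 - 5.2) = -7.021%, loss ≈ 20753 × 7.021/100 ≈ 1457.
Year 2016: gap = -1.7 × (9.56 - 5.2) = -7.412%, loss ≈ 20753 × 7.412/100 ≈ 1538.
Year 2017: gap = -1.7 × (8.42 - 5.2) = -5.474%, loss ≈ 20753 × 5.474/100 ≈ 1136.
Total lost output = 684 + 1457 + 1538 + 1136 = 4815 billion.

€4,815 billion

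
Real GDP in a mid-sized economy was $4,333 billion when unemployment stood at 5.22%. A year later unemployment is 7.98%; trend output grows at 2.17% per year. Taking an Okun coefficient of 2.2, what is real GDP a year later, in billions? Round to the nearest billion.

$4,164 billion

Δu = 7.98 - 5.22 = 2.76 points.
Okun's law (growth form): g_Y = g_Y* - β × Δu = 2.17 - 2.2 × (2.76) = 2.17 - 6.072 = -3.902%.
Real GDP in the next year = 4333 × (1 - 3.902/100) = 4333 × 0.96098 ≈ 4164 billion.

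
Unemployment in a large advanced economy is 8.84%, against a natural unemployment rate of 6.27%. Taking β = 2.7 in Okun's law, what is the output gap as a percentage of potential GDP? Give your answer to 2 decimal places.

-6.94%

The unemployment gap is 8.84 - 6.27 = 2.57 percentage points.
Okun's law gives an output gap of -2.7 × 2.57 = -6.939%, i.e. 6.94% below potential.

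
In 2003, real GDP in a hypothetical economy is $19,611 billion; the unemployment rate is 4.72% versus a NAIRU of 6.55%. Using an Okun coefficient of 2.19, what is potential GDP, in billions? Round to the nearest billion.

Unemployment gap = 4.72 - 6.55 = -1.83 points, so output gap = -2.19 × (-1.83) = 4.0077%.
Since Y = Y* × (1 + gap/100), Y* = 19611/1.040077 ≈ 18855 billion.

$18,855 billion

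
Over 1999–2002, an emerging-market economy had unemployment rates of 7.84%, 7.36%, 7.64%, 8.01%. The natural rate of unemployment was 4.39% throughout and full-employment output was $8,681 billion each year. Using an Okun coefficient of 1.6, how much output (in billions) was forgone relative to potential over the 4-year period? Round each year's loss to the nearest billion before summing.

$1,846 billion

Year 1999: gap = -1.6 × (7.84 - 4.39) = -5.52%, loss ≈ 8681 × 5.52/100 ≈ 479.
Year 2000: gap = -1.6 × (7.36 - 4.39) = -4.752%, loss ≈ 8681 × 4.752/100 ≈ 413.
Year 2001: gap = -1.6 × (7.64 - 4.39) = -5.2%, loss ≈ 8681 × 5.2/100 ≈ 451.
Year 2002: gap = -1.6 × (8.01 - 4.39) = -5.792%, loss ≈ 8681 × 5.792/100 ≈ 503.
Total lost output = 479 + 413 + 451 + 503 = 1846 billion.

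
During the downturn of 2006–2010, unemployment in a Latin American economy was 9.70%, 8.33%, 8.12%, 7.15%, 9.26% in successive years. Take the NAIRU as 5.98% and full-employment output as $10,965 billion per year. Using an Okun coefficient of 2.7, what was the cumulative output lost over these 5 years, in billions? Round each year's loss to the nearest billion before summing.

Year 2006: gap = -2.7 × (9.7 - 5.98) = -10.044%, loss ≈ 10965 × 10.044/100 ≈ 1101.
Year 2007: gap = -2.7 × (8.33 - 5.98) = -6.345%, loss ≈ 10965 × 6.345/100 ≈ 696.
Year 2008: gap = -2.7 × (8.12 - 5.98) = -5.778%, loss ≈ 10965 × 5.778/100 ≈ 634.
Year 2009: gap = -2.7 × (7.15 - 5.98) = -3.159%, loss ≈ 10965 × 3.159/100 ≈ 346.
Year 2010: gap = -2.7 × (9.26 - 5.98) = -8.856%, loss ≈ 10965 × 8.856/100 ≈ 971.
Total lost output = 1101 + 696 + 634 + 346 + 971 = 3748 billion.

$3,748 billion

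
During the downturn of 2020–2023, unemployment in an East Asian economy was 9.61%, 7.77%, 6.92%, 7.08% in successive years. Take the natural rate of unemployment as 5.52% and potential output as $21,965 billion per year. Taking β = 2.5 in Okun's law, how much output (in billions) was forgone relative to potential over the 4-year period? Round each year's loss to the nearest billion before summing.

$5,108 billion

Year 2020: gap = -2.5 × (9.61 - 5.52) = -10.225%, loss ≈ 21965 × 10.225/100 ≈ 2246.
Year 2021: gap = -2.5 × (7.77 - 5.52) = -5.625%, loss ≈ 21965 × 5.625/100 ≈ 1236.
Year 2022: gap = -2.5 × (6.92 - 5.52) = -3.5%, loss ≈ 21965 × 3.5/100 ≈ 769.
Year 2023: gap = -2.5 × (7.08 - 5.52) = -3.9%, loss ≈ 21965 × 3.9/100 ≈ 857.
Total lost output = 2246 + 1236 + 769 + 857 = 5108 billion.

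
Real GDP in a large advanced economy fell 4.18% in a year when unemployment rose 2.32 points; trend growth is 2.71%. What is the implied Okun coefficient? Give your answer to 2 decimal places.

β ≈ 2.97

Growth form: g_Y = g_Y* - β × Δu, so β = (g_Y* - g_Y)/Δu.
β = (2.71 + 4.18)/2.32 = 6.89/2.32 = 2.97.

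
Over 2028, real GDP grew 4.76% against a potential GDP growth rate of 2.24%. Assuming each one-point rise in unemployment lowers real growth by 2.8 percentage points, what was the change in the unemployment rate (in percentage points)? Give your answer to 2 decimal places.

Growth-rate Okun's law: g_Y = g_Y* - β × Δu, so Δu = (g_Y* - g_Y)/β.
Δu = (2.24 - 4.76)/2.8 = -2.52/2.8 = -0.90 percentage points.

-0.90 percentage points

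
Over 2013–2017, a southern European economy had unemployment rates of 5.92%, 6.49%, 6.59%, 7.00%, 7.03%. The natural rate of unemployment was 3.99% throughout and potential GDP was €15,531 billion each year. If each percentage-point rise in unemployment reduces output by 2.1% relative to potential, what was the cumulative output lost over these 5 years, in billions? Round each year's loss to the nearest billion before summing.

€4,265 billion

Year 2013: gap = -2.1 × (5.92 - 3.99) = -4.053%, loss ≈ 15531 × 4.053/100 ≈ 629.
Year 2014: gap = -2.1 × (6.49 - 3.99) = -5.25%, loss ≈ 15531 × 5.25/100 ≈ 815.
Year 2015: gap = -2.1 × (6.59 - 3.99) = -5.46%, loss ≈ 15531 × 5.46/100 ≈ 848.
Year 2016: gap = -2.1 × (7 - 3.99) = -6.321%, loss ≈ 15531 × 6.321/100 ≈ 982.
Year 2017: gap = -2.1 × (7.03 - 3.99) = -6.384%, loss ≈ 15531 × 6.384/100 ≈ 991.
Total lost output = 629 + 815 + 848 + 982 + 991 = 4265 billion.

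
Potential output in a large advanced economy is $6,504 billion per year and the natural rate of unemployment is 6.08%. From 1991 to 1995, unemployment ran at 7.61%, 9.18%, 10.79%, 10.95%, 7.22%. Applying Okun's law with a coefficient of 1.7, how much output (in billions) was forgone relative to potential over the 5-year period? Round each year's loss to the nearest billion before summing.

Year 1991: gap = -1.7 × (7.61 - 6.08) = -2.601%, loss ≈ 6504 × 2.601/100 ≈ 169.
Year 1992: gap = -1.7 × (9.18 - 6.08) = -5.27%, loss ≈ 6504 × 5.27/100 ≈ 343.
Year 1993: gap = -1.7 × (10.79 - 6.08) = -8.007%, loss ≈ 6504 × 8.007/100 ≈ 521.
Year 1994: gap = -1.7 × (10.95 - 6.08) = -8.279%, loss ≈ 6504 × 8.279/100 ≈ 538.
Year 1995: gap = -1.7 × (7.22 - 6.08) = -1.938%, loss ≈ 6504 × 1.938/100 ≈ 126.
Total lost output = 169 + 343 + 521 + 538 + 126 = 1697 billion.

$1,697 billion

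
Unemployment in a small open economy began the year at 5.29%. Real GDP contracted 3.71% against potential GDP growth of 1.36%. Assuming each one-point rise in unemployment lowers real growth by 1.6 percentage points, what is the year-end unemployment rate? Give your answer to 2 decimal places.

8.46%

Growth-rate Okun's law: g_Y = g_Y* - β × Δu, so Δu = (g_Y* - g_Y)/β.
Δu = (1.36 + 3.71)/1.6 = 5.07/1.6 = 3.17 percentage points.
Year-end unemployment = 5.29 + 3.17 = 8.46%.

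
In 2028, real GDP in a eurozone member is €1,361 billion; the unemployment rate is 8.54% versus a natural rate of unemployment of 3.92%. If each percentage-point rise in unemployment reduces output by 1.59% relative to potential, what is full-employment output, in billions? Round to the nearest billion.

€1,469 billion

Unemployment gap = 8.54 - 3.92 = 4.62 points, so output gap = -1.59 × 4.62 = -7.3458%.
Since Y = Y* × (1 + gap/100), Y* = 1361/0.926542 ≈ 1469 billion.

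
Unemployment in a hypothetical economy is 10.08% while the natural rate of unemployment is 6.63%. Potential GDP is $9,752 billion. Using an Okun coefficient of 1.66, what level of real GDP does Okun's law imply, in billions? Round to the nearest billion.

Unemployment gap = 10.08 - 6.63 = 3.45 points, so the output gap is -1.66 × 3.45 = -5.727%.
Actual GDP = 9752 × (1 - 5.727/100) = 9752 × 0.94273 ≈ 9194 billion.

$9,194 billion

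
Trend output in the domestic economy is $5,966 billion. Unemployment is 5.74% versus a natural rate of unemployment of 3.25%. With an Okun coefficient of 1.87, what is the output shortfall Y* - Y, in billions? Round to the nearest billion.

$278 billion

Output gap = -1.87 × (5.74 - 3.25) = -1.87 × 2.49 = -4.6563%.
Actual GDP ≈ 5966 × 0.953437 ≈ 5688 billion, so the shortfall is 5966 - 5688 = 278 billion.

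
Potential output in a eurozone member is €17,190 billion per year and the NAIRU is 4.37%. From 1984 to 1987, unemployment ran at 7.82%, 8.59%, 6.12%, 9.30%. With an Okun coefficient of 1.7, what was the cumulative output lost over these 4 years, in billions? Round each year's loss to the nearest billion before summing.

Year 1984: gap = -1.7 × (7.82 - 4.37) = -5.865%, loss ≈ 17190 × 5.865/100 ≈ 1008.
Year 1985: gap = -1.7 × (8.59 - 4.37) = -7.174%, loss ≈ 17190 × 7.174/100 ≈ 1233.
Year 1986: gap = -1.7 × (6.12 - 4.37) = -2.975%, loss ≈ 17190 × 2.975/100 ≈ 511.
Year 1987: gap = -1.7 × (9.3 - 4.37) = -8.381%, loss ≈ 17190 × 8.381/100 ≈ 1441.
Total lost output = 1008 + 1233 + 511 + 1441 = 4193 billion.

€4,193 billion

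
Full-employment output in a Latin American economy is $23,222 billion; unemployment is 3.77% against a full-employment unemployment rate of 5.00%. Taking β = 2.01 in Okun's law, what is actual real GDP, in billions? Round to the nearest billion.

$23,796 billion

Unemployment gap = 3.77 - 5 = -1.23 points, so the output gap is -2.01 × (-1.23) = 2.4723%.
Actual GDP = 23222 × (1 + 2.4723/100) = 23222 × 1.024723 ≈ 23796 billion.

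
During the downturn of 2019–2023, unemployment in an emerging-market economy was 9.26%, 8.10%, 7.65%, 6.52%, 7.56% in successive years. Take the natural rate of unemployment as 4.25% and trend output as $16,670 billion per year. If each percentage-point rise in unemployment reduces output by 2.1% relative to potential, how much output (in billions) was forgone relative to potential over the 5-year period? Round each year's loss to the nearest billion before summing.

Year 2019: gap = -2.1 × (9.26 - 4.25) = -10.521%, loss ≈ 16670 × 10.521/100 ≈ 1754.
Year 2020: gap = -2.1 × (8.1 - 4.25) = -8.085%, loss ≈ 16670 × 8.085/100 ≈ 1348.
Year 2021: gap = -2.1 × (7.65 - 4.25) = -7.14%, loss ≈ 16670 × 7.14/100 ≈ 1190.
Year 2022: gap = -2.1 × (6.52 - 4.25) = -4.767%, loss ≈ 16670 × 4.767/100 ≈ 795.
Year 2023: gap = -2.1 × (7.56 - 4.25) = -6.951%, loss ≈ 16670 × 6.951/100 ≈ 1159.
Total lost output = 1754 + 1348 + 1190 + 795 + 1159 = 6246 billion.

$6,246 billion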